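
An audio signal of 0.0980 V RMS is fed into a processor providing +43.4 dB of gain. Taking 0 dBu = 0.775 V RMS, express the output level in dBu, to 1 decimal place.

Input level: 20·log₁₀(0.0980/0.775) = -17.96 dBu.
Output: -17.96 + 43.4 = +25.4 dBu.

+25.4 dBu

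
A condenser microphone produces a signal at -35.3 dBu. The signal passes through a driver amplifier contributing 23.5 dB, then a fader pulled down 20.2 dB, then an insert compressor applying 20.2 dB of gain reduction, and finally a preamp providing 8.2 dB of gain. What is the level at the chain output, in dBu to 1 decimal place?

-44.0 dBu

Gain stages sum in dB:
-35.3 + 23.5 − 20.2 − 20.2 + 8.2 = -44.0 dBu.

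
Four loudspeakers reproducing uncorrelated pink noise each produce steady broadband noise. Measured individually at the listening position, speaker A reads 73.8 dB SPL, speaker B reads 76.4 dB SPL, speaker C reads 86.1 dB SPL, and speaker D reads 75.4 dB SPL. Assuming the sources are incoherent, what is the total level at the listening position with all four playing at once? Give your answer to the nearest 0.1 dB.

87.1 dB SPL

Add the sources as powers (linear), then convert back to dB:
L_total = 10·log₁₀(10^(73.8/10) + 10^(76.4/10) + 10^(86.1/10) + 10^(75.4/10)) = 10·log₁₀(509700000) = 87.1 dB SPL.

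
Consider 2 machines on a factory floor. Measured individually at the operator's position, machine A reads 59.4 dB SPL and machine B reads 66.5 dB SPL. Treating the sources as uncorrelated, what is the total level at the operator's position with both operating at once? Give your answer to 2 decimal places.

Incoherent sources sum as intensities:
L_total = 10·log₁₀(10^(59.4/10) + 10^(66.5/10)) = 10·log₁₀(5338000) = 67.27 dB SPL.

67.27 dB SPL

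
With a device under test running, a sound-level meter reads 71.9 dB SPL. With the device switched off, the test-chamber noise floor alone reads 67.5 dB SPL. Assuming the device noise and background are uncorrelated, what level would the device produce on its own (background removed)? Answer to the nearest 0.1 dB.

Remove the background by subtracting linear intensities:
L_src = 10·log₁₀(10^(71.9/10) − 10^(67.5/10)) = 10·log₁₀(9865000) = 69.9 dB SPL.

69.9 dB SPL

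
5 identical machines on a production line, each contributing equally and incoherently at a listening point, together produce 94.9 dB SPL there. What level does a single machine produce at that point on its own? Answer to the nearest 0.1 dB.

87.9 dB SPL

5 equal incoherent sources add 10·log₁₀(5) = 6.99 dB over one source.
L_one = 94.9 − 6.99 = 87.9 dB SPL.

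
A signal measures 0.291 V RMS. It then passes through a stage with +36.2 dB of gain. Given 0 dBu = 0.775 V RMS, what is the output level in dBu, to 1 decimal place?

Input level: 20·log₁₀(0.291/0.775) = -8.51 dBu.
Output: -8.51 + 36.2 = +27.7 dBu.

+27.7 dBu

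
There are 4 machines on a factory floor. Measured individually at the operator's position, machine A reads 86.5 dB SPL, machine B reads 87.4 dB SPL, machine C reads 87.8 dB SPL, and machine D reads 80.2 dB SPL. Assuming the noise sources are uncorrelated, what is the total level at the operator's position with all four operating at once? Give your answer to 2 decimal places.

Add the sources as powers (linear), then convert back to dB:
L_total = 10·log₁₀(10^(86.5/10) + 10^(87.4/10) + 10^(87.8/10) + 10^(80.2/10)) = 10·log₁₀(1703000000) = 92.31 dB SPL.

92.31 dB SPL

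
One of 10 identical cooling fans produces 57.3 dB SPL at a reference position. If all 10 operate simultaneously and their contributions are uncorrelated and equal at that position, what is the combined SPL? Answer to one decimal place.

67.3 dB SPL

10 equal incoherent sources raise the level by 10·log₁₀(10) = 10.00 dB.
L_total = 57.3 + 10.00 = 67.3 dB SPL.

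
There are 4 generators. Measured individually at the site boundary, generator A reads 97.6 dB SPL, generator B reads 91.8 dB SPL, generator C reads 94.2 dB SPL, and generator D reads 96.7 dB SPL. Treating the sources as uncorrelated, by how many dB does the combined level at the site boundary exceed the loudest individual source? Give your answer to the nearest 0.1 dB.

Add the sources as powers (linear), then convert back to dB:
L_total = 10·log₁₀(10^(97.6/10) + 10^(91.8/10) + 10^(94.2/10) + 10^(96.7/10)) = 101.64 dB SPL.
Excess over the loudest (97.6 dB): 101.64 − 97.6 = 4.0 dB.

4.0 dB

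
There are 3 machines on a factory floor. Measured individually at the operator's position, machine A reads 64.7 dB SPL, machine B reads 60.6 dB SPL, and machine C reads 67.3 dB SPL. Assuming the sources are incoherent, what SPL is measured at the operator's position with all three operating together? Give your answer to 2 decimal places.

69.76 dB SPL

Incoherent sources sum as intensities:
L_total = 10·log₁₀(10^(64.7/10) + 10^(60.6/10) + 10^(67.3/10)) = 10·log₁₀(9470000) = 69.76 dB SPL.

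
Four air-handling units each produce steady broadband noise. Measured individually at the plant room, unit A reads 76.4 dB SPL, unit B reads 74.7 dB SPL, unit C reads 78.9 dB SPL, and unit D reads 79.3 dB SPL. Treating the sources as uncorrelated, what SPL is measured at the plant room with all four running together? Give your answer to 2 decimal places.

Add the sources as powers (linear), then convert back to dB:
L_total = 10·log₁₀(10^(76.4/10) + 10^(74.7/10) + 10^(78.9/10) + 10^(79.3/10)) = 10·log₁₀(235900000) = 83.73 dB SPL.

83.73 dB SPL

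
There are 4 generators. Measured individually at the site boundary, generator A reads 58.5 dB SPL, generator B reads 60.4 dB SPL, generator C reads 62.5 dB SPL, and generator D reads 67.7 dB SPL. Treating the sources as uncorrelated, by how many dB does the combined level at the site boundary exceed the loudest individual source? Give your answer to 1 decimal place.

2.1 dB

Add the sources as powers (linear), then convert back to dB:
L_total = 10·log₁₀(10^(58.5/10) + 10^(60.4/10) + 10^(62.5/10) + 10^(67.7/10)) = 69.76 dB SPL.
Excess over the loudest (67.7 dB): 69.76 − 67.7 = 2.1 dB.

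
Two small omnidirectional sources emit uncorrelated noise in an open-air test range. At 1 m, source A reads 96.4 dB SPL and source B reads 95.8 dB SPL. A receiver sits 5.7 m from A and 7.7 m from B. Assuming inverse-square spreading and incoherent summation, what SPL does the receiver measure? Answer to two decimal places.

At the listener: L_A = 96.4 − 20·log₁₀(5.7) = 81.283 dB; L_B = 95.8 − 20·log₁₀(7.7) = 78.070 dB.
Combined: 10·log₁₀(10^(81.283/10)+10^(78.070/10)) = 82.98 dB SPL.

82.98 dB SPL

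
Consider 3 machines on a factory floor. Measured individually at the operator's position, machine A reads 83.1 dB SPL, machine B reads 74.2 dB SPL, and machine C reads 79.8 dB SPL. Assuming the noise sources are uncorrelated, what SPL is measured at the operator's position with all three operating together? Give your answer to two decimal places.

Uncorrelated sources add in intensity (power), not in dB.
L_total = 10·log₁₀(10^(83.1/10) + 10^(74.2/10) + 10^(79.8/10)) = 10·log₁₀(326000000) = 85.13 dB SPL.

85.13 dB SPL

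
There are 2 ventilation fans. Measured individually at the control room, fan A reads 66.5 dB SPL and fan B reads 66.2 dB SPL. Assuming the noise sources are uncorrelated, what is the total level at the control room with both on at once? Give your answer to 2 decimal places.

69.36 dB SPL

Uncorrelated sources add in intensity (power), not in dB.
L_total = 10·log₁₀(10^(66.5/10) + 10^(66.2/10)) = 10·log₁₀(8636000) = 69.36 dB SPL.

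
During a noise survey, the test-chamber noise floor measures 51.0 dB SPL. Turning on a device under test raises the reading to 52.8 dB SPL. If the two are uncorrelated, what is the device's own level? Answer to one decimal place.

Background correction is a power subtraction:
L_src = 10·log₁₀(10^(52.8/10) − 10^(51.0/10)) = 10·log₁₀(64650) = 48.1 dB SPL.

48.1 dB SPL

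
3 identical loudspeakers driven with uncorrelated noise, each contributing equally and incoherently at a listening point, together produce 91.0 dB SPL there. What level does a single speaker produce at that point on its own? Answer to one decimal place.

86.2 dB SPL

3 equal incoherent sources add 10·log₁₀(3) = 4.77 dB over one source.
L_one = 91.0 − 4.77 = 86.2 dB SPL.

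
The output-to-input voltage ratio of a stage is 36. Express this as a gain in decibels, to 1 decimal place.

For a voltage ratio, dB = 20·log₁₀(V₂/V₁).
20·log₁₀(36) = 31.1 dB.

31.1 dB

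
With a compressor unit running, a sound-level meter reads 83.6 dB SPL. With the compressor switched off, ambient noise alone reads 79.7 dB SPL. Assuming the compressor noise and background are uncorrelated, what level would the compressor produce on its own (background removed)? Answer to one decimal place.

Background correction is a power subtraction:
L_src = 10·log₁₀(10^(83.6/10) − 10^(79.7/10)) = 10·log₁₀(135800000) = 81.3 dB SPL.

81.3 dB SPL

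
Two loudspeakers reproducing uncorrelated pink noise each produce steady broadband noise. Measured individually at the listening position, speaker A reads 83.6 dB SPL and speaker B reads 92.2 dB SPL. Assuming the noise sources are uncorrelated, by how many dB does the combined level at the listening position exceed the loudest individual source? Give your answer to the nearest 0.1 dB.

0.6 dB

Uncorrelated sources add in intensity (power), not in dB.
L_total = 10·log₁₀(10^(83.6/10) + 10^(92.2/10)) = 92.76 dB SPL.
Excess over the loudest (92.2 dB): 92.76 − 92.2 = 0.6 dB.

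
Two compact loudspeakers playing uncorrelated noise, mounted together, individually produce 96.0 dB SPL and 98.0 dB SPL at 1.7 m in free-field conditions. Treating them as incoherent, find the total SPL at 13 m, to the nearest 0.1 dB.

82.5 dB SPL

Combined at 1.7 m: 10·log₁₀(10^(96.0/10)+10^(98.0/10)) = 100.12 dB SPL.
Then apply −20·log₁₀(13/1.7) = -17.67 dB → 82.5 dB SPL.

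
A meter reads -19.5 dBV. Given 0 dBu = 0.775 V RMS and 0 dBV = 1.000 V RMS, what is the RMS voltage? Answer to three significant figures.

0.106 V

V = 1.000 V × 10^(-19.5/20).
= 1.000 × 0.1059 = 0.106 V.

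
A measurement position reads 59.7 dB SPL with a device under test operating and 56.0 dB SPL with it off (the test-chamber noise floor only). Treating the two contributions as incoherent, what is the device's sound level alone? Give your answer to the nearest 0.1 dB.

57.3 dB SPL

Background correction is a power subtraction:
L_src = 10·log₁₀(10^(59.7/10) − 10^(56.0/10)) = 10·log₁₀(535100) = 57.3 dB SPL.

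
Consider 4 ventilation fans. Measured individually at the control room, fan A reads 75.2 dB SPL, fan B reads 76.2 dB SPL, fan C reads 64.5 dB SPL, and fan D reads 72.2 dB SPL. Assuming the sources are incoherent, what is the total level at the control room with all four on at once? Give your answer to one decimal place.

Uncorrelated sources add in intensity (power), not in dB.
L_total = 10·log₁₀(10^(75.2/10) + 10^(76.2/10) + 10^(64.5/10) + 10^(72.2/10)) = 10·log₁₀(94210000) = 79.7 dB SPL.

79.7 dB SPL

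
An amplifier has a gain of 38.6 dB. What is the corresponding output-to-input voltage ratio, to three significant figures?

85.1

Voltage ratio = 10^(dB/20).
10^(38.6/20) = 10^(1.930) = 85.1.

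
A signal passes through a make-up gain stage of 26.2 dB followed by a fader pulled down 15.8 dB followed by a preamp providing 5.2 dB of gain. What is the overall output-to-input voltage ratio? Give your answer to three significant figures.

6.03

Net gain = 26.2 + (−15.8) + 5.2 = 15.6 dB.
Voltage ratio = 10^(15.6/20) = 6.03.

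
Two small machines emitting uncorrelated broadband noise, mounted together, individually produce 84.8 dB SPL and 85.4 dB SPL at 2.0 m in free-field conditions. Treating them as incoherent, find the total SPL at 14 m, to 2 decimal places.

Combined at 2.0 m: 10·log₁₀(10^(84.8/10)+10^(85.4/10)) = 88.121 dB SPL.
Then apply −20·log₁₀(14/2.0) = -16.902 dB → 71.22 dB SPL.

71.22 dB SPL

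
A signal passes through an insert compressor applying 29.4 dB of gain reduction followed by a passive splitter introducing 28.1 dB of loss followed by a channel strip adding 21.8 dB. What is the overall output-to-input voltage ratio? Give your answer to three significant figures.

0.0164

Net gain = (−29.4) + (−28.1) + 21.8 = -35.7 dB.
Voltage ratio = 10^(-35.7/20) = 0.0164.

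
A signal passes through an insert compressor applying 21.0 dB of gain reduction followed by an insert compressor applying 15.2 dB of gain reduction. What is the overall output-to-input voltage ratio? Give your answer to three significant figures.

Net gain = (−21.0) + (−15.2) = -36.2 dB.
Voltage ratio = 10^(-36.2/20) = 0.0155.

0.0155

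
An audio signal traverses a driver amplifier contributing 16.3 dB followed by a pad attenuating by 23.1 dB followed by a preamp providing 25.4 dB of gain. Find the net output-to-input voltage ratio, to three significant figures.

8.51

Net gain = 16.3 + (−23.1) + 25.4 = 18.6 dB.
Voltage ratio = 10^(18.6/20) = 8.51.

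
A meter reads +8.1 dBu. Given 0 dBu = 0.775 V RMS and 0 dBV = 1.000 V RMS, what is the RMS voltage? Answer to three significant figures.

V = 0.775 V × 10^(+8.1/20).
= 0.775 × 2.541 = 1.97 V.

1.97 V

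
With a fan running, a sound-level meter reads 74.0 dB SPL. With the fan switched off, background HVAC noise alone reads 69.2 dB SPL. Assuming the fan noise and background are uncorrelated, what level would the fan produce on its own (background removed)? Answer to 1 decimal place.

Background correction is a power subtraction:
L_src = 10·log₁₀(10^(74.0/10) − 10^(69.2/10)) = 10·log₁₀(16800000) = 72.3 dB SPL.

72.3 dB SPL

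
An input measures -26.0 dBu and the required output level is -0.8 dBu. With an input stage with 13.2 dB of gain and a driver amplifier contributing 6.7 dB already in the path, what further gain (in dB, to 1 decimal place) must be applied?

The required make-up gain is the shortfall in the dB sum.
G = -0.8 − (-26.0) − 13.2 − 6.7 = 5.3 dB.

5.3 dB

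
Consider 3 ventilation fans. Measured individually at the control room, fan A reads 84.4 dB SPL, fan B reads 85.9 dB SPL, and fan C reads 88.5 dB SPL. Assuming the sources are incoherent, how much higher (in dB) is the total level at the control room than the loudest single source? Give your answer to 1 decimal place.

2.9 dB

Uncorrelated sources add in intensity (power), not in dB.
L_total = 10·log₁₀(10^(84.4/10) + 10^(85.9/10) + 10^(88.5/10)) = 91.37 dB SPL.
Excess over the loudest (88.5 dB): 91.37 − 88.5 = 2.9 dB.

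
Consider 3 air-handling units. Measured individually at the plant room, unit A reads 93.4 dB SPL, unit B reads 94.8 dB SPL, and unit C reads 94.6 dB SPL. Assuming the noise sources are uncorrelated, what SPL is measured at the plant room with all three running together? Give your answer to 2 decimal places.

Uncorrelated sources add in intensity (power), not in dB.
L_total = 10·log₁₀(10^(93.4/10) + 10^(94.8/10) + 10^(94.6/10)) = 10·log₁₀(8092000000) = 99.08 dB SPL.

99.08 dB SPL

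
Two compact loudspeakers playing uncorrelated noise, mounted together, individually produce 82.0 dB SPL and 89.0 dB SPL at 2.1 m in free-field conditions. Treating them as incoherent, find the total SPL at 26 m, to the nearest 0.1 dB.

67.9 dB SPL

Combined at 2.1 m: 10·log₁₀(10^(82.0/10)+10^(89.0/10)) = 89.79 dB SPL.
Then apply −20·log₁₀(26/2.1) = -21.86 dB → 67.9 dB SPL.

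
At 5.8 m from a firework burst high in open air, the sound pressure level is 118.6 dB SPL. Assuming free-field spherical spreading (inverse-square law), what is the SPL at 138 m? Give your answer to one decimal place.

Free-field point source: level drops by 20·log₁₀ of the distance ratio.
ΔL = −20·log₁₀(138/5.8) = -27.53 dB, so L₂ = 118.6 + (-27.53) = 91.1 dB SPL.

91.1 dB SPL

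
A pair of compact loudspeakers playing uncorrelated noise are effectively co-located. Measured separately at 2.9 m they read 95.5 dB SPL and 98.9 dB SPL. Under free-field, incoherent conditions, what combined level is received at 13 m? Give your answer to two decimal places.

Combined at 2.9 m: 10·log₁₀(10^(95.5/10)+10^(98.9/10)) = 100.535 dB SPL.
Then apply −20·log₁₀(13/2.9) = -13.031 dB → 87.50 dB SPL.

87.50 dB SPL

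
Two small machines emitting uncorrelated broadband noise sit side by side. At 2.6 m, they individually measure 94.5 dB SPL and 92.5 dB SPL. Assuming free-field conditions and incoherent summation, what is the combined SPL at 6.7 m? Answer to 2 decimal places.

Combined at 2.6 m: 10·log₁₀(10^(94.5/10)+10^(92.5/10)) = 96.624 dB SPL.
Then apply −20·log₁₀(6.7/2.6) = -8.222 dB → 88.40 dB SPL.

88.40 dB SPL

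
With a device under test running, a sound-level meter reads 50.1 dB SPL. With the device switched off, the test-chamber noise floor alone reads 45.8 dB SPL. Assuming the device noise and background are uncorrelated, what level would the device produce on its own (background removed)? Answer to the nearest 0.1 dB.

48.1 dB SPL

Background correction is a power subtraction:
L_src = 10·log₁₀(10^(50.1/10) − 10^(45.8/10)) = 10·log₁₀(64310) = 48.1 dB SPL.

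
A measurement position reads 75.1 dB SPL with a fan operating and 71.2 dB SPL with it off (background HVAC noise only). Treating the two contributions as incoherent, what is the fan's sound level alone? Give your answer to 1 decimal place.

72.8 dB SPL

Remove the background by subtracting linear intensities:
L_src = 10·log₁₀(10^(75.1/10) − 10^(71.2/10)) = 10·log₁₀(19180000) = 72.8 dB SPL.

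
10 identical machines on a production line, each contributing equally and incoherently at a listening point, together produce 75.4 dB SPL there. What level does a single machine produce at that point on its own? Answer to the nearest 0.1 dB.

10 equal incoherent sources add 10·log₁₀(10) = 10.00 dB over one source.
L_one = 75.4 − 10.00 = 65.4 dB SPL.

65.4 dB SPL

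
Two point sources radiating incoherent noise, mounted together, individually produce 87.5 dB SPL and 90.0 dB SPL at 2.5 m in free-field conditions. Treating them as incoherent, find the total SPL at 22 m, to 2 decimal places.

73.05 dB SPL

Combined at 2.5 m: 10·log₁₀(10^(87.5/10)+10^(90.0/10)) = 91.938 dB SPL.
Then apply −20·log₁₀(22/2.5) = -18.890 dB → 73.05 dB SPL.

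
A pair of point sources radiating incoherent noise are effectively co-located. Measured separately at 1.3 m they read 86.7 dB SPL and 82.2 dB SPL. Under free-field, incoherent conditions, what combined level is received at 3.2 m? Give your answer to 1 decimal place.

Combined at 1.3 m: 10·log₁₀(10^(86.7/10)+10^(82.2/10)) = 88.02 dB SPL.
Then apply −20·log₁₀(3.2/1.3) = -7.82 dB → 80.2 dB SPL.

80.2 dB SPL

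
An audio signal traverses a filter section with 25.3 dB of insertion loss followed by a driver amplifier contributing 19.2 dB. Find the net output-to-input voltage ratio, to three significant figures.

Net gain = (−25.3) + 19.2 = -6.1 dB.
Voltage ratio = 10^(-6.1/20) = 0.495.

0.495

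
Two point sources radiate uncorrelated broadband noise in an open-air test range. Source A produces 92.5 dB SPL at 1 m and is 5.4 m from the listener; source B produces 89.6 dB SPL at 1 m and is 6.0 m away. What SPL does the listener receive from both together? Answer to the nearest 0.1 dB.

79.4 dB SPL

At the listener: L_A = 92.5 − 20·log₁₀(5.4) = 77.85 dB; L_B = 89.6 − 20·log₁₀(6.0) = 74.04 dB.
Combined: 10·log₁₀(10^(77.85/10)+10^(74.04/10)) = 79.4 dB SPL.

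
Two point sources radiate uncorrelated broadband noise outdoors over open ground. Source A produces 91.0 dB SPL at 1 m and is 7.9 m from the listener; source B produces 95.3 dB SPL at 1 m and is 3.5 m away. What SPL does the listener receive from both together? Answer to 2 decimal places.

At the listener: L_A = 91.0 − 20·log₁₀(7.9) = 73.047 dB; L_B = 95.3 − 20·log₁₀(3.5) = 84.419 dB.
Combined: 10·log₁₀(10^(73.047/10)+10^(84.419/10)) = 84.72 dB SPL.

84.72 dB SPL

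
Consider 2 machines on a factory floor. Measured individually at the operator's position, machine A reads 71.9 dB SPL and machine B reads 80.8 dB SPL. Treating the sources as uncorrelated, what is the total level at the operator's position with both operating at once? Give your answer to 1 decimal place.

Add the sources as powers (linear), then convert back to dB:
L_total = 10·log₁₀(10^(71.9/10) + 10^(80.8/10)) = 10·log₁₀(135700000) = 81.3 dB SPL.

81.3 dB SPL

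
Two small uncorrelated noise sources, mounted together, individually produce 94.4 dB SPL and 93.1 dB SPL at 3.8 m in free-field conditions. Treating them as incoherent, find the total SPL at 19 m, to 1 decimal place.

82.8 dB SPL

Combined at 3.8 m: 10·log₁₀(10^(94.4/10)+10^(93.1/10)) = 96.81 dB SPL.
Then apply −20·log₁₀(19/3.8) = -13.98 dB → 82.8 dB SPL.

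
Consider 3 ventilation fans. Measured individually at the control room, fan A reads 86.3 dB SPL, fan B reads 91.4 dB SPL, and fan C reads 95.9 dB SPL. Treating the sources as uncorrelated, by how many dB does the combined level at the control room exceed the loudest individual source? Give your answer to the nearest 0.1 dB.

Uncorrelated sources add in intensity (power), not in dB.
L_total = 10·log₁₀(10^(86.3/10) + 10^(91.4/10) + 10^(95.9/10)) = 97.56 dB SPL.
Excess over the loudest (95.9 dB): 97.56 − 95.9 = 1.7 dB.

1.7 dB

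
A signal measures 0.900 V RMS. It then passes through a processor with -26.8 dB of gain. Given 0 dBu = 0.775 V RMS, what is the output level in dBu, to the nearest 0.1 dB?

Input level: 20·log₁₀(0.900/0.775) = 1.30 dBu.
Output: 1.30 − 26.8 = -25.5 dBu.

-25.5 dBu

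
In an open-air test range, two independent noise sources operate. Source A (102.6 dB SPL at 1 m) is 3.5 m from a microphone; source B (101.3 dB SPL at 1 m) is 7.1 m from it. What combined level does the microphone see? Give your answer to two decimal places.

At the listener: L_A = 102.6 − 20·log₁₀(3.5) = 91.719 dB; L_B = 101.3 − 20·log₁₀(7.1) = 84.275 dB.
Combined: 10·log₁₀(10^(91.719/10)+10^(84.275/10)) = 92.44 dB SPL.

92.44 dB SPL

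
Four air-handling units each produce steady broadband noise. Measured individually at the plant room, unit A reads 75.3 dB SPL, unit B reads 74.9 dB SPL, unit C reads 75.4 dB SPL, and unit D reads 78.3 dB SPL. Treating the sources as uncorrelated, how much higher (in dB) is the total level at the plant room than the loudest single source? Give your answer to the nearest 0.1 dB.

3.9 dB

Add the sources as powers (linear), then convert back to dB:
L_total = 10·log₁₀(10^(75.3/10) + 10^(74.9/10) + 10^(75.4/10) + 10^(78.3/10)) = 82.23 dB SPL.
Excess over the loudest (78.3 dB): 82.23 − 78.3 = 3.9 dB.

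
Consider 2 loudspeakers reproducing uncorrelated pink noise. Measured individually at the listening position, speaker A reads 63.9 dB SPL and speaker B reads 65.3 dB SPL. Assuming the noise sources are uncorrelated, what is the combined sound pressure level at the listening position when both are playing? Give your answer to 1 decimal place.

67.7 dB SPL

Add the sources as powers (linear), then convert back to dB:
L_total = 10·log₁₀(10^(63.9/10) + 10^(65.3/10)) = 10·log₁₀(5843000) = 67.7 dB SPL.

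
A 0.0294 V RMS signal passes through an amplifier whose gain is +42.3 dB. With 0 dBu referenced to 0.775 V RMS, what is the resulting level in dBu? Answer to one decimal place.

Input level: 20·log₁₀(0.0294/0.775) = -28.42 dBu.
Output: -28.42 + 42.3 = +13.9 dBu.

+13.9 dBu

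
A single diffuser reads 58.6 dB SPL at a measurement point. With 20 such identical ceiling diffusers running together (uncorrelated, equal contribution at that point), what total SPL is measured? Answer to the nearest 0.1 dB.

20 equal incoherent sources raise the level by 10·log₁₀(20) = 13.01 dB.
L_total = 58.6 + 13.01 = 71.6 dB SPL.

71.6 dB SPL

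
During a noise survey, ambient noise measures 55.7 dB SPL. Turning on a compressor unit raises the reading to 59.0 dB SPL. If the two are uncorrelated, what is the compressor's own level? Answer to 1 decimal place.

56.3 dB SPL

Remove the background by subtracting linear intensities:
L_src = 10·log₁₀(10^(59.0/10) − 10^(55.7/10)) = 10·log₁₀(422800) = 56.3 dB SPL.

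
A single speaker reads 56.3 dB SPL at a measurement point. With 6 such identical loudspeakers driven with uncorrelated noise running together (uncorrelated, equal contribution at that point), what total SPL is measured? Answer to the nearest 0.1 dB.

64.1 dB SPL

6 equal incoherent sources raise the level by 10·log₁₀(6) = 7.78 dB.
L_total = 56.3 + 7.78 = 64.1 dB SPL.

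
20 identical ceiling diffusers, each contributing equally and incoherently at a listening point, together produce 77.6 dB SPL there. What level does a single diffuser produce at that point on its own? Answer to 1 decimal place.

64.6 dB SPL

20 equal incoherent sources add 10·log₁₀(20) = 13.01 dB over one source.
L_one = 77.6 − 13.01 = 64.6 dB SPL.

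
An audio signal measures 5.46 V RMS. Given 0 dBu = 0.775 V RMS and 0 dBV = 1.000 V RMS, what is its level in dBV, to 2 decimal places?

dBV = 20·log₁₀(V / 1.000 V).
20·log₁₀(5.46/1.000) = +14.74 dBV.

+14.74 dBV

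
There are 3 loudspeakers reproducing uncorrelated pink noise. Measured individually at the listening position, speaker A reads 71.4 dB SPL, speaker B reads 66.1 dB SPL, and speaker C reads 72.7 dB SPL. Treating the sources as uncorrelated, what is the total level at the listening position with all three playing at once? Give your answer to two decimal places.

75.62 dB SPL

Uncorrelated sources add in intensity (power), not in dB.
L_total = 10·log₁₀(10^(71.4/10) + 10^(66.1/10) + 10^(72.7/10)) = 10·log₁₀(36500000) = 75.62 dB SPL.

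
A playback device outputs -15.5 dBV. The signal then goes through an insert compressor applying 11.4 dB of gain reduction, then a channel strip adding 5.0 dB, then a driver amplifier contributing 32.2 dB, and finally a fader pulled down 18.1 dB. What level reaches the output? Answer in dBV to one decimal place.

In dB, series stages simply add:
-15.5 − 11.4 + 5.0 + 32.2 − 18.1 = -7.8 dBV.

-7.8 dBV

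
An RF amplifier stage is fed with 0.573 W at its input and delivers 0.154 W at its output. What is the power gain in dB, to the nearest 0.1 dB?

-5.7 dB

For a power ratio, dB = 10·log₁₀(P₂/P₁).
10·log₁₀(0.154/0.573) = 10·log₁₀(0.2688) = -5.7 dB.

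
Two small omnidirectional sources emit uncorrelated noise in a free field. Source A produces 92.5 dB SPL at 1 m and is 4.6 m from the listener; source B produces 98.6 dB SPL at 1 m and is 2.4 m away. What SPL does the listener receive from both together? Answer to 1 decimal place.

At the listener: L_A = 92.5 − 20·log₁₀(4.6) = 79.24 dB; L_B = 98.6 − 20·log₁₀(2.4) = 91.00 dB.
Combined: 10·log₁₀(10^(79.24/10)+10^(91.00/10)) = 91.3 dB SPL.

91.3 dB SPL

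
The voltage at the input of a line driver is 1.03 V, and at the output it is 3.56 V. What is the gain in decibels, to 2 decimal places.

10.77 dB

Voltage ratio → dB uses the 20·log₁₀ form:
20·log₁₀(3.56/1.03) = 20·log₁₀(3.456) = 10.77 dB.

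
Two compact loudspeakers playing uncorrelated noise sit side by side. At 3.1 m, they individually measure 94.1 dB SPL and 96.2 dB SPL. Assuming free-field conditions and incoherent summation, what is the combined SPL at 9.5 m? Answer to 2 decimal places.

88.56 dB SPL

Combined at 3.1 m: 10·log₁₀(10^(94.1/10)+10^(96.2/10)) = 98.286 dB SPL.
Then apply −20·log₁₀(9.5/3.1) = -9.727 dB → 88.56 dB SPL.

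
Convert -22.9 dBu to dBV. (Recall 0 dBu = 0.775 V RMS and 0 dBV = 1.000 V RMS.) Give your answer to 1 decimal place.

-25.1 dBV

The offset between the scales is 20·log₁₀(0.775/1.000) = −2.214 dB.
So dBV = -22.9 − 2.214 = -25.1 dBV.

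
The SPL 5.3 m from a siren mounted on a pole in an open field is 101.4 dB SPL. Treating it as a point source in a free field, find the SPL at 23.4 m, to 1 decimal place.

Free-field point source: level drops by 20·log₁₀ of the distance ratio.
ΔL = −20·log₁₀(23.4/5.3) = -12.90 dB, so L₂ = 101.4 + (-12.90) = 88.5 dB SPL.

88.5 dB SPL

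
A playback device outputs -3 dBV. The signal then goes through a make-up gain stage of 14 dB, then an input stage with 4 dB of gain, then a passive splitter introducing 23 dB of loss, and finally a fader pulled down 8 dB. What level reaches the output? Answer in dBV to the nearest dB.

-16 dBV

In dB, series stages simply add:
-3 + 14 + 4 − 23 − 8 = -16 dBV.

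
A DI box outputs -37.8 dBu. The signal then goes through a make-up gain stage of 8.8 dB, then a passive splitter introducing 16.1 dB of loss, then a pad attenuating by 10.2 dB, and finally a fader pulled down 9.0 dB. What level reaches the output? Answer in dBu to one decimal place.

Gain stages sum in dB:
-37.8 + 8.8 − 16.1 − 10.2 − 9.0 = -64.3 dBu.

-64.3 dBu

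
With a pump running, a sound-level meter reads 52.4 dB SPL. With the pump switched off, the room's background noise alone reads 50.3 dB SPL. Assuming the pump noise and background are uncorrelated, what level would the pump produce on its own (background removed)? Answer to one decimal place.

48.2 dB SPL

Subtract intensities: L_src = 10·log₁₀(10^(L_total/10) − 10^(L_bg/10)).
L_src = 10·log₁₀(10^(52.4/10) − 10^(50.3/10)) = 10·log₁₀(66630) = 48.2 dB SPL.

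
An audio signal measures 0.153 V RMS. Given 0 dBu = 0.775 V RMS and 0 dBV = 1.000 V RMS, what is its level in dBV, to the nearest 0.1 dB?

-16.3 dBV

dBV = 20·log₁₀(V / 1.000 V).
20·log₁₀(0.153/1.000) = -16.3 dBV.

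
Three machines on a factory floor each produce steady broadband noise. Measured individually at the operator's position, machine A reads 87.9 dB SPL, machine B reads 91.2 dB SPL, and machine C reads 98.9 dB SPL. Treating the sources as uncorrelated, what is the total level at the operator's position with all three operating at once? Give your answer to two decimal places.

Incoherent sources sum as intensities:
L_total = 10·log₁₀(10^(87.9/10) + 10^(91.2/10) + 10^(98.9/10)) = 10·log₁₀(9697000000) = 99.87 dB SPL.

99.87 dB SPL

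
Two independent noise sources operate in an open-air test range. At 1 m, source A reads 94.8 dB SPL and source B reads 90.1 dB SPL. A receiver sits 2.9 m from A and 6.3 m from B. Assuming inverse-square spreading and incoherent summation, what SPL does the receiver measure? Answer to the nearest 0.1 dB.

At the listener: L_A = 94.8 − 20·log₁₀(2.9) = 85.55 dB; L_B = 90.1 − 20·log₁₀(6.3) = 74.11 dB.
Combined: 10·log₁₀(10^(85.55/10)+10^(74.11/10)) = 85.9 dB SPL.

85.9 dB SPL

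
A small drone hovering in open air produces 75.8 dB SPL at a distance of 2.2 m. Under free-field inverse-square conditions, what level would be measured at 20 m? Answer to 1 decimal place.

56.6 dB SPL

Free-field point source: level drops by 20·log₁₀ of the distance ratio.
ΔL = −20·log₁₀(20/2.2) = -19.17 dB, so L₂ = 75.8 + (-19.17) = 56.6 dB SPL.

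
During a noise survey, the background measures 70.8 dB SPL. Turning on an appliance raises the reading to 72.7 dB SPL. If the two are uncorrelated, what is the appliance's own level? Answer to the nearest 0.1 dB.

68.2 dB SPL

Subtract intensities: L_src = 10·log₁₀(10^(L_total/10) − 10^(L_bg/10)).
L_src = 10·log₁₀(10^(72.7/10) − 10^(70.8/10)) = 10·log₁₀(6598000) = 68.2 dB SPL.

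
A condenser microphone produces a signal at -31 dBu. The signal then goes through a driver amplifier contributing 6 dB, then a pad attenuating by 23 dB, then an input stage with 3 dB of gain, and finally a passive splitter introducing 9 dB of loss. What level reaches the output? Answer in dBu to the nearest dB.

-54 dBu

Cascaded gains and losses add directly in dB.
-31 + 6 − 23 + 3 − 9 = -54 dBu.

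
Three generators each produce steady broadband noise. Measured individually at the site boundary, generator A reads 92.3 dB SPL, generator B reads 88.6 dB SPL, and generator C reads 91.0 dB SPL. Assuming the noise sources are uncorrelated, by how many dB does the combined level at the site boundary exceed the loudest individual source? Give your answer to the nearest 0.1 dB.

Incoherent sources sum as intensities:
L_total = 10·log₁₀(10^(92.3/10) + 10^(88.6/10) + 10^(91.0/10)) = 95.66 dB SPL.
Excess over the loudest (92.3 dB): 95.66 − 92.3 = 3.4 dB.

3.4 dB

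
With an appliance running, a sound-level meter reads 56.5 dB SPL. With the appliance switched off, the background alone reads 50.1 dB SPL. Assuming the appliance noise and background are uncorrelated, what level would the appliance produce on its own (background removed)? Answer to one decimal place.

Remove the background by subtracting linear intensities:
L_src = 10·log₁₀(10^(56.5/10) − 10^(50.1/10)) = 10·log₁₀(344400) = 55.4 dB SPL.

55.4 dB SPL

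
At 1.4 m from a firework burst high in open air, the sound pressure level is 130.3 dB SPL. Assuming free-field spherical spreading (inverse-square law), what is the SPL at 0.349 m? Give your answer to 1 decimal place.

Free-field point source: level drops by 20·log₁₀ of the distance ratio.
ΔL = −20·log₁₀(0.349/1.4) = 12.07 dB, so L₂ = 130.3 + (12.07) = 142.4 dB SPL.

142.4 dB SPL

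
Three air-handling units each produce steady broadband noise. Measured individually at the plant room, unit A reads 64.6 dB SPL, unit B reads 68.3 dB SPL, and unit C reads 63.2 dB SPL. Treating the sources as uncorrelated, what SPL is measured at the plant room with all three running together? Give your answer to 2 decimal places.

70.69 dB SPL

Add the sources as powers (linear), then convert back to dB:
L_total = 10·log₁₀(10^(64.6/10) + 10^(68.3/10) + 10^(63.2/10)) = 10·log₁₀(11730000) = 70.69 dB SPL.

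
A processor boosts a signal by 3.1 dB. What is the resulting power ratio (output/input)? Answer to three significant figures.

Power ratio = 10^(dB/10).
10^(3.1/10) = 10^(0.3100) = 2.04.

2.04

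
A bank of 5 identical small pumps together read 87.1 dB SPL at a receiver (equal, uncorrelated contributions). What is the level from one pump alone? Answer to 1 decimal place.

80.1 dB SPL

5 equal incoherent sources add 10·log₁₀(5) = 6.99 dB over one source.
L_one = 87.1 − 6.99 = 80.1 dB SPL.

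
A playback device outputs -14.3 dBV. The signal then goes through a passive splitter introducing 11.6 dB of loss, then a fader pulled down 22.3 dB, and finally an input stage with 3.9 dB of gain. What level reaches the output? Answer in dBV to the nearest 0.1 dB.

Gain stages sum in dB:
-14.3 − 11.6 − 22.3 + 3.9 = -44.3 dBV.

-44.3 dBV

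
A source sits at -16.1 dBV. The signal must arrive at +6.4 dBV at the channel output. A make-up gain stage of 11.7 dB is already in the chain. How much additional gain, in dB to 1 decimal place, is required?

10.8 dB

The required make-up gain is the shortfall in the dB sum.
G = +6.4 − (-16.1) − 11.7 = 10.8 dB.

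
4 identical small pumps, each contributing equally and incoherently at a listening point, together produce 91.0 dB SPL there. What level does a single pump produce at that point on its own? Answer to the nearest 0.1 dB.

4 equal incoherent sources add 10·log₁₀(4) = 6.02 dB over one source.
L_one = 91.0 − 6.02 = 85.0 dB SPL.

85.0 dB SPL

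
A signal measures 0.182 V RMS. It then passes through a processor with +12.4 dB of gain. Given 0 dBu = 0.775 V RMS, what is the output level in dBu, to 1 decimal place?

Input level: 20·log₁₀(0.182/0.775) = -12.58 dBu.
Output: -12.58 + 12.4 = -0.2 dBu.

-0.2 dBu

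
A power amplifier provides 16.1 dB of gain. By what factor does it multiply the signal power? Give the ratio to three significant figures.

40.7

Power ratio = 10^(dB/10).
10^(16.1/10) = 10^(1.610) = 40.7.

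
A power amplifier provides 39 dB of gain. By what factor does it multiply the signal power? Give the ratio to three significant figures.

Power ratio = 10^(dB/10).
10^(39/10) = 10^(3.900) = 7940.

7940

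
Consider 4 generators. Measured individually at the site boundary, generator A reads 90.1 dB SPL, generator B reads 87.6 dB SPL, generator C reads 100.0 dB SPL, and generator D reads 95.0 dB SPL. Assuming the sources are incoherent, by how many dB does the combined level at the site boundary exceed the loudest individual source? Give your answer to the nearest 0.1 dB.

1.7 dB

Add the sources as powers (linear), then convert back to dB:
L_total = 10·log₁₀(10^(90.1/10) + 10^(87.6/10) + 10^(100.0/10) + 10^(95.0/10)) = 101.69 dB SPL.
Excess over the loudest (100.0 dB): 101.69 − 100.0 = 1.7 dB.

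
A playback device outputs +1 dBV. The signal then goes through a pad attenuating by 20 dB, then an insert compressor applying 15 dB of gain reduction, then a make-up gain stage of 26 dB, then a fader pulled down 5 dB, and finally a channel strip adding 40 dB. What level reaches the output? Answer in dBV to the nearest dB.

+27 dBV

In dB, series stages simply add:
+1 − 20 − 15 + 26 − 5 + 40 = +27 dBV.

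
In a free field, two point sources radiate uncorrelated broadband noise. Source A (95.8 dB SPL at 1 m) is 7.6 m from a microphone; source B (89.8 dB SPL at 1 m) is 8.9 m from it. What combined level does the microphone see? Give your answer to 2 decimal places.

At the listener: L_A = 95.8 − 20·log₁₀(7.6) = 78.184 dB; L_B = 89.8 − 20·log₁₀(8.9) = 70.812 dB.
Combined: 10·log₁₀(10^(78.184/10)+10^(70.812/10)) = 78.91 dB SPL.

78.91 dB SPL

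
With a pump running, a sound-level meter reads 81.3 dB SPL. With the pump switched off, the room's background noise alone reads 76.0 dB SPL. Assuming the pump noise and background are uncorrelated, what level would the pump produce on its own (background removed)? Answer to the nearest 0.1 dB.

79.8 dB SPL

Remove the background by subtracting linear intensities:
L_src = 10·log₁₀(10^(81.3/10) − 10^(76.0/10)) = 10·log₁₀(95090000) = 79.8 dB SPL.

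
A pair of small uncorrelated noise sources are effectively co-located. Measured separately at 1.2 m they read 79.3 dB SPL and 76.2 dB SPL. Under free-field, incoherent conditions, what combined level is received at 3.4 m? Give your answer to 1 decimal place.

Combined at 1.2 m: 10·log₁₀(10^(79.3/10)+10^(76.2/10)) = 81.03 dB SPL.
Then apply −20·log₁₀(3.4/1.2) = -9.05 dB → 72.0 dB SPL.

72.0 dB SPL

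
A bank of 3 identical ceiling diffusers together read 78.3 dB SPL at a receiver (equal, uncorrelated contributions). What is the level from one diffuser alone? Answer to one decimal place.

73.5 dB SPL

3 equal incoherent sources add 10·log₁₀(3) = 4.77 dB over one source.
L_one = 78.3 − 4.77 = 73.5 dB SPL.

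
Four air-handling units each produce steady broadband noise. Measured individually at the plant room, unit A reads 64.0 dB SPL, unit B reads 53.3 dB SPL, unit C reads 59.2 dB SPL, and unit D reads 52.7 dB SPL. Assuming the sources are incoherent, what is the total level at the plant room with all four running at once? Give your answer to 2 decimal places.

65.73 dB SPL

Incoherent sources sum as intensities:
L_total = 10·log₁₀(10^(64.0/10) + 10^(53.3/10) + 10^(59.2/10) + 10^(52.7/10)) = 10·log₁₀(3744000) = 65.73 dB SPL.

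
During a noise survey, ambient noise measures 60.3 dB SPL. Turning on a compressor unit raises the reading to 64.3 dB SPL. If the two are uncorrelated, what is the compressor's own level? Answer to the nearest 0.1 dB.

Subtract intensities: L_src = 10·log₁₀(10^(L_total/10) − 10^(L_bg/10)).
L_src = 10·log₁₀(10^(64.3/10) − 10^(60.3/10)) = 10·log₁₀(1620000) = 62.1 dB SPL.

62.1 dB SPL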